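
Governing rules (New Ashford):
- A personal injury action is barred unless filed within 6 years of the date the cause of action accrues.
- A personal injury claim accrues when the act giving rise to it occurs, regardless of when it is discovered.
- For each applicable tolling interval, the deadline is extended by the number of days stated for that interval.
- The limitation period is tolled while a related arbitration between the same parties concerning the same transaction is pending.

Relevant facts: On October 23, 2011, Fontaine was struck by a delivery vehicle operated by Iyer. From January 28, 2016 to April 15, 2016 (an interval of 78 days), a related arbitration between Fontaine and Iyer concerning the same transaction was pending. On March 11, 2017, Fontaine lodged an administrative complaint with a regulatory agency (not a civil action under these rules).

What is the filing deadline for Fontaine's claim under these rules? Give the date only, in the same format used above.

January 9, 2018

The cause of action accrued on October 23, 2011, the date of the act.
6 years from October 23, 2011 is October 23, 2017.
The period was tolled for 78 days by the pending related arbitration (January 28, 2016 to April 15, 2016), pushing the deadline to January 9, 2018.
Nothing else in the chronology tolls or restarts the period.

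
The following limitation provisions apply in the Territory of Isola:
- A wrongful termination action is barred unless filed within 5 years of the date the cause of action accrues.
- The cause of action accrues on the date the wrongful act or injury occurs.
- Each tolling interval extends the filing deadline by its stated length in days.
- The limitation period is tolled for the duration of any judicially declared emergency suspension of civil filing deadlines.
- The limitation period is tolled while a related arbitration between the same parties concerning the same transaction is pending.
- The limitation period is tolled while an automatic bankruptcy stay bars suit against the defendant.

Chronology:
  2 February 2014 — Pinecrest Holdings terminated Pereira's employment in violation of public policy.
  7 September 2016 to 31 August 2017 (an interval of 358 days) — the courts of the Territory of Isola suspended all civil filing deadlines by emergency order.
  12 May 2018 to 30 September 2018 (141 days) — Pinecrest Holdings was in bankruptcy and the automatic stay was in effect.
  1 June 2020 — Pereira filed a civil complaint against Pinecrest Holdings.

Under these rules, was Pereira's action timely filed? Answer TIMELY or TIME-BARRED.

The claim accrued on 2 February 2014, when the wrongful act occurred.
The untolled deadline — 5 years after 2 February 2014 — is 2 February 2019.
The period was tolled for 358 days by the emergency suspension of filing deadlines (7 September 2016 to 31 August 2017), pushing the deadline to 26 January 2020.
The period was tolled for 141 days by the automatic bankruptcy stay (12 May 2018 to 30 September 2018), pushing the deadline to 15 June 2020.
The 1 June 2020 filing precedes the 15 June 2020 deadline; the claim is timely.

TIMELY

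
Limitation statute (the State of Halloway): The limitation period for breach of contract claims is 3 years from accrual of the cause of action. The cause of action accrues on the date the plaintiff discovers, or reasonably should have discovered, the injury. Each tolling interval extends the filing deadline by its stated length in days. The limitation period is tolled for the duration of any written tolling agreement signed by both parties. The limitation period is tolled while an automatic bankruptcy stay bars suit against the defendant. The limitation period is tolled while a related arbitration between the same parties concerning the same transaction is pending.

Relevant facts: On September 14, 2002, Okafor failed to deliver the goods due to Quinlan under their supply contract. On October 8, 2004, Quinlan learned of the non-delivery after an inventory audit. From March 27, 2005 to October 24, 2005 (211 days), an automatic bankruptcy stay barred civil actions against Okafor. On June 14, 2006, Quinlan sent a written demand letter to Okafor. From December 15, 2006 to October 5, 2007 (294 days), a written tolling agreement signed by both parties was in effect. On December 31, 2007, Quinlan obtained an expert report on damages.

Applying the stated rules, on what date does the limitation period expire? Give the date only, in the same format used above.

February 24, 2009

Under the discovery rule, the claim accrued on October 8, 2004, when Quinlan discovered the injury — not on the September 14, 2002 date of the underlying act.
The untolled deadline — 3 years after October 8, 2004 — is October 8, 2007.
The period was tolled for 211 days by the automatic bankruptcy stay (March 27, 2005 to October 24, 2005), pushing the deadline to May 6, 2008.
Because the written tolling agreement ran from December 15, 2006 to October 5, 2007, the deadline is extended by 294 days to February 24, 2009.
The other events in the timeline have no effect on the limitation period under the stated rules.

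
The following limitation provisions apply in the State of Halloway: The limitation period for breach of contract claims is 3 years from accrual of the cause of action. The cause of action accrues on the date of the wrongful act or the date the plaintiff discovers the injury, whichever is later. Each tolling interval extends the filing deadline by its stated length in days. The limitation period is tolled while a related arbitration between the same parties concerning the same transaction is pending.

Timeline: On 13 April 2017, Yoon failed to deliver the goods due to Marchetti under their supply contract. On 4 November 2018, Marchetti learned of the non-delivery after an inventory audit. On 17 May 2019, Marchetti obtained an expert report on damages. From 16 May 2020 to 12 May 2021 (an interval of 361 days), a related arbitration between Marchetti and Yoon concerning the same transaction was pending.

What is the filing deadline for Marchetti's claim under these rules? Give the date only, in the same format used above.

The claim accrued on 4 November 2018 — the later of the 13 April 2017 act and the 4 November 2018 discovery.
The untolled deadline — 3 years after 4 November 2018 — is 4 November 2021.
The pending related arbitration from 16 May 2020 to 12 May 2021 tolled the period for 361 days, extending the deadline to 31 October 2022.
The other events in the timeline have no effect on the limitation period under the stated rules.

31 October 2022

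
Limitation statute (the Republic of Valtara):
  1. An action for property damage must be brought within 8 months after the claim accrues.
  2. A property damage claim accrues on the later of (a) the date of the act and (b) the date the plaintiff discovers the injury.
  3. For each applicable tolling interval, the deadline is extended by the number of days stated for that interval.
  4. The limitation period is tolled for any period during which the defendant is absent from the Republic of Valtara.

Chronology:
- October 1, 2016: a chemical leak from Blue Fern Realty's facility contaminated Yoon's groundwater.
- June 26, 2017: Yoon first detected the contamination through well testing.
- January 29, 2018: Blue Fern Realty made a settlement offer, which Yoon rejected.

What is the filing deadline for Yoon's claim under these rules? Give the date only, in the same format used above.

February 26, 2018

The claim accrued on June 26, 2017 — the later of the October 1, 2016 act and the June 26, 2017 discovery.
The untolled deadline — 8 months after June 26, 2017 — is February 26, 2018.
The other events in the timeline have no effect on the limitation period under the stated rules.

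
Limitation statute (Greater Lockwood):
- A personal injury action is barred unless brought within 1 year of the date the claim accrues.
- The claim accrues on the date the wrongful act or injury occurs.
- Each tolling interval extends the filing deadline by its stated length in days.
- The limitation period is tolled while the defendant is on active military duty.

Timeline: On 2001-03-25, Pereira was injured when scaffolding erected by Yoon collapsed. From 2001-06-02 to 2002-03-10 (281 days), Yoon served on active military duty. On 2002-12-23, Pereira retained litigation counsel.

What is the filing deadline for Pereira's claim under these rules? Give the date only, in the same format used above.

The claim accrued on 2001-03-25, the date of the act.
1 year from 2001-03-25 is 2002-03-25.
The period was tolled for 281 days by the defendant's active military service (2001-06-02 to 2002-03-10), pushing the deadline to 2002-12-31.
None of the other events listed affects the running of the period under the stated rules.

2002-12-31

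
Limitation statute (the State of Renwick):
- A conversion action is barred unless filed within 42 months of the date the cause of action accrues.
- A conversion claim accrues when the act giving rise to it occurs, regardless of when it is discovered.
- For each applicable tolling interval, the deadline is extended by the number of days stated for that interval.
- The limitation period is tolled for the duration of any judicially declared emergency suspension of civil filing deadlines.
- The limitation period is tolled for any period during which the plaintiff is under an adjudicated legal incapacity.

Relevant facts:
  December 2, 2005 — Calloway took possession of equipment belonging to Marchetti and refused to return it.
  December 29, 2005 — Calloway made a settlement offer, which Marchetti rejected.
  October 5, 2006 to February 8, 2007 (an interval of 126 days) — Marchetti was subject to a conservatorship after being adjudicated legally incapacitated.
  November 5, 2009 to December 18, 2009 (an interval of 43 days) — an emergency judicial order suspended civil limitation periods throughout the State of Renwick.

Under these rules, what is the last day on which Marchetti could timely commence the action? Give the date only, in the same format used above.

The limitation period began to run on December 2, 2005.
The untolled deadline — 42 months after December 2, 2005 — is June 2, 2009.
Because the plaintiff's legal incapacity ran from October 5, 2006 to February 8, 2007, the deadline is extended by 126 days to October 6, 2009.
The emergency suspension of filing deadlines from November 5, 2009 to December 18, 2009 began after the period had already run on October 6, 2009, so it has no tolling effect.
Nothing else in the chronology tolls or restarts the period.

October 6, 2009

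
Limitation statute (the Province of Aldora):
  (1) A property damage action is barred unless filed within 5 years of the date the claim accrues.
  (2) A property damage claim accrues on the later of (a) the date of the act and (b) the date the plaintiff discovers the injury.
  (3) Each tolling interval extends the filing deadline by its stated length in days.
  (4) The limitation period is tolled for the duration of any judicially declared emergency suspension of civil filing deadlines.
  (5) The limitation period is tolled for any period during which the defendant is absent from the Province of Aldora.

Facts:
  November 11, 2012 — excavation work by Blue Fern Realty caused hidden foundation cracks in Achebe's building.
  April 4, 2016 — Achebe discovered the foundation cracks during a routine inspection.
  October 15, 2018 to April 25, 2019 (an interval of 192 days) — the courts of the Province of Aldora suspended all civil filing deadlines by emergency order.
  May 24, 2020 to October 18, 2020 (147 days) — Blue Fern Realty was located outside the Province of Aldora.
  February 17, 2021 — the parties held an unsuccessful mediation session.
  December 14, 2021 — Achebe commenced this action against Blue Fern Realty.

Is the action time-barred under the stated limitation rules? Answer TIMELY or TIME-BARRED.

The claim accrued on April 4, 2016 — the later of the November 11, 2012 act and the April 4, 2016 discovery.
The untolled deadline — 5 years after April 4, 2016 — is April 4, 2021.
The emergency suspension of filing deadlines from October 15, 2018 to April 25, 2019 tolled the period for 192 days, extending the deadline to October 13, 2021.
The period was tolled for 147 days by the defendant's absence from the jurisdiction (May 24, 2020 to October 18, 2020), pushing the deadline to March 9, 2022.
None of the other events listed affects the running of the period under the stated rules.
The December 14, 2021 filing precedes the March 9, 2022 deadline; the claim is timely.

TIMELY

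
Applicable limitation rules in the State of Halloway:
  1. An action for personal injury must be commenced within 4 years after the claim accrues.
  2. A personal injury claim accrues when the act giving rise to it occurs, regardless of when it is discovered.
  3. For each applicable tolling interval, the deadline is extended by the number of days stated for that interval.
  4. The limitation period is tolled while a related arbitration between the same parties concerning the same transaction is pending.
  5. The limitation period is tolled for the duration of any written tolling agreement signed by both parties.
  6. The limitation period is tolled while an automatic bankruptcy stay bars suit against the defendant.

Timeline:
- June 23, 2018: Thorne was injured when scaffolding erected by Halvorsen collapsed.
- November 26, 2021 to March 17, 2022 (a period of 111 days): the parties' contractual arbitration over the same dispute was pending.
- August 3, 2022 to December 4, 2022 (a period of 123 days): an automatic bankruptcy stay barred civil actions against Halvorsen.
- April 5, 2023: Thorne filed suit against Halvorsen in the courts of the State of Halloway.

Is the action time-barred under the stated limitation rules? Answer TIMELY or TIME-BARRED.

The limitation period began to run on June 23, 2018.
The untolled deadline — 4 years after June 23, 2018 — is June 23, 2022.
Because the pending related arbitration ran from November 26, 2021 to March 17, 2022, the deadline is extended by 111 days to October 12, 2022.
The period was tolled for 123 days by the automatic bankruptcy stay (August 3, 2022 to December 4, 2022), pushing the deadline to February 12, 2023.
Filing on April 5, 2023 missed the February 12, 2023 deadline — the action is time-barred.

TIME-BARRED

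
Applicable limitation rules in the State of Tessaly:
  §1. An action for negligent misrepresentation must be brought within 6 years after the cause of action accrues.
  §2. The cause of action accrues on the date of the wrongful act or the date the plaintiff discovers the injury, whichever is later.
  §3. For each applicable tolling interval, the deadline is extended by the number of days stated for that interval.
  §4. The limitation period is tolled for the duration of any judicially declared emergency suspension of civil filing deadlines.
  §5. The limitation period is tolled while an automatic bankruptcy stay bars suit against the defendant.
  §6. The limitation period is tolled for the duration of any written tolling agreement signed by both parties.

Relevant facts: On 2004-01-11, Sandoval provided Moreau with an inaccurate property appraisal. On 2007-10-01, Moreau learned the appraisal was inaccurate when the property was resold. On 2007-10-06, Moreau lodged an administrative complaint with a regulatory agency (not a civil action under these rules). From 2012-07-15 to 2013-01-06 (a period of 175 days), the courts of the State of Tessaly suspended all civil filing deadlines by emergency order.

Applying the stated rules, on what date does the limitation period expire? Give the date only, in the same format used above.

2014-03-25

Because discovery on 2007-10-01 post-dates the 2004-01-11 act, accrual under the later-of rule falls on 2007-10-01.
6 years from 2007-10-01 is 2013-10-01.
The emergency suspension of filing deadlines from 2012-07-15 to 2013-01-06 tolled the period for 175 days, extending the deadline to 2014-03-25.
Nothing else in the chronology tolls or restarts the period.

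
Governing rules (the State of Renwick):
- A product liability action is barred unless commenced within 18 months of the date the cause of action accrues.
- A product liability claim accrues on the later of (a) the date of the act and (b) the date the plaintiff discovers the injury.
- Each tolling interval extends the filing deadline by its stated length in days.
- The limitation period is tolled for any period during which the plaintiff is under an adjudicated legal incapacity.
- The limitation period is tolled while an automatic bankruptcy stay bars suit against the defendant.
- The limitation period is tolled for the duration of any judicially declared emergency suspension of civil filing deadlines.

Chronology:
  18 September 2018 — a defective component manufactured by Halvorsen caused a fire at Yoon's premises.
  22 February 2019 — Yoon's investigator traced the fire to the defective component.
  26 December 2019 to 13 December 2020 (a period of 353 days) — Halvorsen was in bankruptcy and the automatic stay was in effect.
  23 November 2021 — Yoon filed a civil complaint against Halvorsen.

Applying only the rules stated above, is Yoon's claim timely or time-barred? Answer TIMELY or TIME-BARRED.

TIME-BARRED

Taking the later of the act (18 September 2018) and discovery (22 February 2019), the claim accrued on 22 February 2019.
18 months from 22 February 2019 is 22 August 2020.
The automatic bankruptcy stay from 26 December 2019 to 13 December 2020 tolled the period for 353 days, extending the deadline to 10 August 2021.
The 23 November 2021 filing falls after the 10 August 2021 deadline; the claim is time-barred.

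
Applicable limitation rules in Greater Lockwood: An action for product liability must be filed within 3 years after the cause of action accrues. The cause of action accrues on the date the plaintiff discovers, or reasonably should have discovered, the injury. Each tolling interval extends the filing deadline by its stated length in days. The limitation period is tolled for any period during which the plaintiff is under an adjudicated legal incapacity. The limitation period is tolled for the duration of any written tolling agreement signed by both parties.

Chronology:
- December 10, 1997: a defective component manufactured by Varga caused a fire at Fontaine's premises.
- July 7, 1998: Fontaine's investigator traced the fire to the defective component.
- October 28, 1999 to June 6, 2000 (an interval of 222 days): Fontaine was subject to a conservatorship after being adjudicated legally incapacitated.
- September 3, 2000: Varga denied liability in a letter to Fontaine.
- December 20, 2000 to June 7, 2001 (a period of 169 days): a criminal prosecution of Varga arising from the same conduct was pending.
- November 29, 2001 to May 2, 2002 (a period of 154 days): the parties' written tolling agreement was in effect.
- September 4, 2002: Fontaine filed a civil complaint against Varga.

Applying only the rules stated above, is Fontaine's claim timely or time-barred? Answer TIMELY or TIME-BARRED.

Accrual is tied to discovery, so the period began on July 7, 1998 rather than on December 10, 1997 when the act occurred.
3 years from July 7, 1998 is July 7, 2001.
The plaintiff's legal incapacity from October 28, 1999 to June 6, 2000 tolled the period for 222 days, extending the deadline to February 14, 2002.
The written tolling agreement from November 29, 2001 to May 2, 2002 tolled the period for 154 days, extending the deadline to July 18, 2002.
No stated provision tolls the period for a criminal prosecution, so the interval from December 20, 2000 to June 7, 2001 has no effect on the deadline.
The other events in the timeline have no effect on the limitation period under the stated rules.
Fontaine filed on September 4, 2002, after the July 18, 2002 deadline, so the action is time-barred.

TIME-BARRED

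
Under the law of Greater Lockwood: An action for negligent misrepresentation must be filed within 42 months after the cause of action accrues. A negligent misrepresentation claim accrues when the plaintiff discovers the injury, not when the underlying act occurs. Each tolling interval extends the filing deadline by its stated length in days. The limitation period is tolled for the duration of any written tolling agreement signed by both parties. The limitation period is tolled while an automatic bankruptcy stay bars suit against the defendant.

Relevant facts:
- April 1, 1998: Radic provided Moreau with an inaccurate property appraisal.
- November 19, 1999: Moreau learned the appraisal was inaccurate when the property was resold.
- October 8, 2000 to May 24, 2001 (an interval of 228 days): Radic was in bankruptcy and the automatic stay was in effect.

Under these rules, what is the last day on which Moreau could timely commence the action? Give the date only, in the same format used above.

The claim did not accrue until Moreau discovered the injury on November 19, 1999; the April 1, 1998 act date does not start the clock under the stated rule.
The untolled deadline — 42 months after November 19, 1999 — is May 19, 2003.
The period was tolled for 228 days by the automatic bankruptcy stay (October 8, 2000 to May 24, 2001), pushing the deadline to January 2, 2004.

January 2, 2004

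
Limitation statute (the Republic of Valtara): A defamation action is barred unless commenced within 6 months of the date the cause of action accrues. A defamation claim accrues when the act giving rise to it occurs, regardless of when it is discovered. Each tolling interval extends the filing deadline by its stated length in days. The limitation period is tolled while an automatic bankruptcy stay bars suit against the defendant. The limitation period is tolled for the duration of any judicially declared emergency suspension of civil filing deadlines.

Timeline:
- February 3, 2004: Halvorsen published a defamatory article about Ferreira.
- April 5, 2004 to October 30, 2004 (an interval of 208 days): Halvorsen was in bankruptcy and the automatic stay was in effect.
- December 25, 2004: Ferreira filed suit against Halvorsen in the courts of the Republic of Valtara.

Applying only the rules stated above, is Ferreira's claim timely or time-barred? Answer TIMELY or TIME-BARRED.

TIMELY

The cause of action accrued on February 3, 2004, the date of the act.
The untolled deadline — 6 months after February 3, 2004 — is August 3, 2004.
The period was tolled for 208 days by the automatic bankruptcy stay (April 5, 2004 to October 30, 2004), pushing the deadline to February 27, 2005.
The December 25, 2004 filing precedes the February 27, 2005 deadline; the claim is timely.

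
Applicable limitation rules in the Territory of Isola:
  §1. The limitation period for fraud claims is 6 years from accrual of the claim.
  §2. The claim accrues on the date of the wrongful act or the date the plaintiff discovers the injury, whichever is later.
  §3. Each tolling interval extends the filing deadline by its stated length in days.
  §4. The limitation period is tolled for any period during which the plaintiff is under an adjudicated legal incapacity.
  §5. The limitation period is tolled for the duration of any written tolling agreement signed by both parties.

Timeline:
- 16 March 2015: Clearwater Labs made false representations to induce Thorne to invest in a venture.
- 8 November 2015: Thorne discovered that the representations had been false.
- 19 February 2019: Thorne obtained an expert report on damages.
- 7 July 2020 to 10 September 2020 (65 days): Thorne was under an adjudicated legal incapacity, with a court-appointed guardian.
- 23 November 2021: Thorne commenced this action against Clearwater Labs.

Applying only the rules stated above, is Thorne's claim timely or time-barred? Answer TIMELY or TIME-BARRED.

TIMELY

The claim accrued on 8 November 2015 — the later of the 16 March 2015 act and the 8 November 2015 discovery.
6 years from 8 November 2015 is 8 November 2021.
The plaintiff's legal incapacity from 7 July 2020 to 10 September 2020 tolled the period for 65 days, extending the deadline to 12 January 2022.
None of the other events listed affects the running of the period under the stated rules.
Filing on 23 November 2021 beat the 12 January 2022 deadline — the action is timely.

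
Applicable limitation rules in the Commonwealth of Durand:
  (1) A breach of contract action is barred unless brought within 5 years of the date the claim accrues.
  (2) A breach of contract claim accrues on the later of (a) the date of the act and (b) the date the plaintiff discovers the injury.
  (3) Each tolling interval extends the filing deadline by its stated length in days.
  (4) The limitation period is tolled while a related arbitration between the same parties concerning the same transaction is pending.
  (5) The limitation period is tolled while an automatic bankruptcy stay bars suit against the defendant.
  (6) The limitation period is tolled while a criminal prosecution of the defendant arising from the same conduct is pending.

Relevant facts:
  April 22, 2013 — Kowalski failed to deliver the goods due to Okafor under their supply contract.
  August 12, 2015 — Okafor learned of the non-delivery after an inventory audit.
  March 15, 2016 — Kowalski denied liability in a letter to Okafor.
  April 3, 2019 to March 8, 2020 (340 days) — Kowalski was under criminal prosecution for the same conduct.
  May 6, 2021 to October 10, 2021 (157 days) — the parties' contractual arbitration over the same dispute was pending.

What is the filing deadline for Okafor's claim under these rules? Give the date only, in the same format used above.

Because discovery on August 12, 2015 post-dates the April 22, 2013 act, accrual under the later-of rule falls on August 12, 2015.
Adding the 5 years base period to August 12, 2015 gives a deadline of August 12, 2020, before any tolling.
Because the pending criminal prosecution ran from April 3, 2019 to March 8, 2020, the deadline is extended by 340 days to July 18, 2021.
The pending related arbitration from May 6, 2021 to October 10, 2021 tolled the period for 157 days, extending the deadline to December 22, 2021.
The other events in the timeline have no effect on the limitation period under the stated rules.

December 22, 2021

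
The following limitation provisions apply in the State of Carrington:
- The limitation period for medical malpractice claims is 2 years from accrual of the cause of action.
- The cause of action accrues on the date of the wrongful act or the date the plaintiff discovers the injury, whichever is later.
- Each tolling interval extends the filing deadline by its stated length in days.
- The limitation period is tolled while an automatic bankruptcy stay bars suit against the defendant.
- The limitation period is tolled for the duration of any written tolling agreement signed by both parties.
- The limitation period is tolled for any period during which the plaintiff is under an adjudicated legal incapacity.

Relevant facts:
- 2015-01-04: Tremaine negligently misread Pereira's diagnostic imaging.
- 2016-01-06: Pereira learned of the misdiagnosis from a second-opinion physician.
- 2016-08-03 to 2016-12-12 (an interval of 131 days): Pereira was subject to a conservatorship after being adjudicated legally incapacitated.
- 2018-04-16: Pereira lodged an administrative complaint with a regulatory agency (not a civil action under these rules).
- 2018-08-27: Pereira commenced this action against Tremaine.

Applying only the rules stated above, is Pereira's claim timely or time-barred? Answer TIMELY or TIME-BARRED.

TIME-BARRED

The claim accrued on 2016-01-06 — the later of the 2015-01-04 act and the 2016-01-06 discovery.
The untolled deadline — 2 years after 2016-01-06 — is 2018-01-06.
The plaintiff's legal incapacity from 2016-08-03 to 2016-12-12 tolled the period for 131 days, extending the deadline to 2018-05-17.
The other events in the timeline have no effect on the limitation period under the stated rules.
The 2018-08-27 filing falls after the 2018-05-17 deadline; the claim is time-barred.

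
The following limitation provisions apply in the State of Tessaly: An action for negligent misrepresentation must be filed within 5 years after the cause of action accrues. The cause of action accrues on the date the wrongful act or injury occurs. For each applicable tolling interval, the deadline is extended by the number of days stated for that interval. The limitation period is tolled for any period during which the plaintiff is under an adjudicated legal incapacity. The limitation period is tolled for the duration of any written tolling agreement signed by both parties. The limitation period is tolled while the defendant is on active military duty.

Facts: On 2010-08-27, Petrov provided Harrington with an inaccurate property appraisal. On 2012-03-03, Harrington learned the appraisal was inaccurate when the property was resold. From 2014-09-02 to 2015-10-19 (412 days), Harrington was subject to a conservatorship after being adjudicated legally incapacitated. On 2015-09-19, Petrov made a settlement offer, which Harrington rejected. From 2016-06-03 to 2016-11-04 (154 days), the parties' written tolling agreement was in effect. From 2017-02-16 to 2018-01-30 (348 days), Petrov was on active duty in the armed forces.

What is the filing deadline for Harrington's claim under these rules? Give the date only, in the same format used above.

The claim accrued on 2010-08-27, when the wrongful act occurred; under the stated occurrence rule the 2012-03-03 discovery does not delay accrual.
Adding the 5 years base period to 2010-08-27 gives a deadline of 2015-08-27, before any tolling.
The period was tolled for 412 days by the plaintiff's legal incapacity (2014-09-02 to 2015-10-19), pushing the deadline to 2016-10-12.
The period was tolled for 154 days by the written tolling agreement (2016-06-03 to 2016-11-04), pushing the deadline to 2017-03-15.
The defendant's active military service from 2017-02-16 to 2018-01-30 tolled the period for 348 days, extending the deadline to 2018-02-26.
The other events in the timeline have no effect on the limitation period under the stated rules.

2018-02-26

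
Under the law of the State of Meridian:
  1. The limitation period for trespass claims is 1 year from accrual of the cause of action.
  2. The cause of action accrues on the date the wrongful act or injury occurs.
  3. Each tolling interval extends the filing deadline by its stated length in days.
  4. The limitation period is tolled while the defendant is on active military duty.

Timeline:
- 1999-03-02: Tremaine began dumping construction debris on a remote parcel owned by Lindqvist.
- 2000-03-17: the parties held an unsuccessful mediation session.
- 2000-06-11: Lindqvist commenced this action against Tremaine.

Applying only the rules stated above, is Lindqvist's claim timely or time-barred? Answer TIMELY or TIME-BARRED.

TIME-BARRED

The claim accrued on 1999-03-02, when the wrongful act occurred.
The untolled deadline — 1 year after 1999-03-02 — is 2000-03-02.
None of the other events listed affects the running of the period under the stated rules.
Lindqvist filed on 2000-06-11, after the 2000-03-02 deadline, so the action is time-barred.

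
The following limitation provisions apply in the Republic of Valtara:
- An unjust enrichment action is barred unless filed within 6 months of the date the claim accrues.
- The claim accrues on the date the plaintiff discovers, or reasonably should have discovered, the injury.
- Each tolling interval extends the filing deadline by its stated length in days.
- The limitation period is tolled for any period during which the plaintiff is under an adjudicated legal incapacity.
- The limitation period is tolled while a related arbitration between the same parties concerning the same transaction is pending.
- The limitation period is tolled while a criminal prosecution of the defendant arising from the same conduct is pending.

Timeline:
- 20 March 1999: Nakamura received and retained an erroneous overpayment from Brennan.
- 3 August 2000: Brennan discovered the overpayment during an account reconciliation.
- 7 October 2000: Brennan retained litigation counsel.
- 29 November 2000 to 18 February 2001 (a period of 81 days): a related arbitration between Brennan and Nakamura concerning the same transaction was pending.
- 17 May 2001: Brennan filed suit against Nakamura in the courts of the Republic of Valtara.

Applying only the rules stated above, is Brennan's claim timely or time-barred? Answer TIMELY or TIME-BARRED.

Accrual is tied to discovery, so the period began on 3 August 2000 rather than on 20 March 1999 when the act occurred.
Adding the 6 months base period to 3 August 2000 gives a deadline of 3 February 2001, before any tolling.
Because the pending related arbitration ran from 29 November 2000 to 18 February 2001, the deadline is extended by 81 days to 25 April 2001.
None of the other events listed affects the running of the period under the stated rules.
The 17 May 2001 filing falls after the 25 April 2001 deadline; the claim is time-barred.

TIME-BARRED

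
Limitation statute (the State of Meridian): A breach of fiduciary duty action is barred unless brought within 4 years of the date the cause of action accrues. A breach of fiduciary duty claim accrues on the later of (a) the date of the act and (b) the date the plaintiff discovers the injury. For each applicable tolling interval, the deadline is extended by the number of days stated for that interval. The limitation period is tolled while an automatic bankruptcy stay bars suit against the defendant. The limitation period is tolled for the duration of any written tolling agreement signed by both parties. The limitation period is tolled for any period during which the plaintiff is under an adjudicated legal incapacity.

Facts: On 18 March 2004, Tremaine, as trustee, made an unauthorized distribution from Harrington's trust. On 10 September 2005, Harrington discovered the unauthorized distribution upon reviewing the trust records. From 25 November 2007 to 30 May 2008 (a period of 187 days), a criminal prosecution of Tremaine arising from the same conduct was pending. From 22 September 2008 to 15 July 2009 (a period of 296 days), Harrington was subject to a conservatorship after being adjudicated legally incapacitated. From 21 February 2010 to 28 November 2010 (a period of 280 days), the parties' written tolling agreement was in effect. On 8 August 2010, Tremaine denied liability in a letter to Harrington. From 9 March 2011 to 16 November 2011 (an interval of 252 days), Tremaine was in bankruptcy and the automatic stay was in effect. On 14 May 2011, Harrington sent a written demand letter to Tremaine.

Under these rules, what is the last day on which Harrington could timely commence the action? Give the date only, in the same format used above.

Taking the later of the act (18 March 2004) and discovery (10 September 2005), the claim accrued on 10 September 2005.
Adding the 4 years base period to 10 September 2005 gives a deadline of 10 September 2009, before any tolling.
Because the plaintiff's legal incapacity ran from 22 September 2008 to 15 July 2009, the deadline is extended by 296 days to 3 July 2010.
Because the written tolling agreement ran from 21 February 2010 to 28 November 2010, the deadline is extended by 280 days to 9 April 2011.
Because the automatic bankruptcy stay ran from 9 March 2011 to 16 November 2011, the deadline is extended by 252 days to 17 December 2011.
No stated provision tolls the period for a criminal prosecution, so the interval from 25 November 2007 to 30 May 2008 has no effect on the deadline.
Nothing else in the chronology tolls or restarts the period.

17 December 2011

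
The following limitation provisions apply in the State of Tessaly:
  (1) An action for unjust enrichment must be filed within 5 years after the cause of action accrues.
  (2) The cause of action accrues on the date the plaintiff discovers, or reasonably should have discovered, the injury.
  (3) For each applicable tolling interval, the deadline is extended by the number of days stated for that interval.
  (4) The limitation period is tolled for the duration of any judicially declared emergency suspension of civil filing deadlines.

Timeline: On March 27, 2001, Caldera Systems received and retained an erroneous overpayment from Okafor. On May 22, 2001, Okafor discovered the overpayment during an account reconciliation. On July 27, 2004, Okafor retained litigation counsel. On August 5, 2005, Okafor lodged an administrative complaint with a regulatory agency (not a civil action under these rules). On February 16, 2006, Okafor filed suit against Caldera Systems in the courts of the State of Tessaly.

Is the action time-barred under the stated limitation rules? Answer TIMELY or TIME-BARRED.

Under the discovery rule, the claim accrued on May 22, 2001, when Okafor discovered the injury — not on the March 27, 2001 date of the underlying act.
The untolled deadline — 5 years after May 22, 2001 — is May 22, 2006.
The other events in the timeline have no effect on the limitation period under the stated rules.
The February 16, 2006 filing precedes the May 22, 2006 deadline; the claim is timely.

TIMELY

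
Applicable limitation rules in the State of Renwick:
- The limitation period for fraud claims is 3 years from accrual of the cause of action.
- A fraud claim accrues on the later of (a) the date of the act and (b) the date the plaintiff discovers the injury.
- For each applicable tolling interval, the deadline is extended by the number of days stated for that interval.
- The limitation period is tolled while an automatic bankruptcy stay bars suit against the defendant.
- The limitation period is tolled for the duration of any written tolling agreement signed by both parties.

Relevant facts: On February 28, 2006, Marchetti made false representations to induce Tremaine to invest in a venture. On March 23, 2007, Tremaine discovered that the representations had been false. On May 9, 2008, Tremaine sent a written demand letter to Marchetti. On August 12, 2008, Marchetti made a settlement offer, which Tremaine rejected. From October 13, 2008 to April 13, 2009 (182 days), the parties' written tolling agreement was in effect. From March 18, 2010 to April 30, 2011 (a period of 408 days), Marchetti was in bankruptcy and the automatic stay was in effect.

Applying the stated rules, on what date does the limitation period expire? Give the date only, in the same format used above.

The claim accrued on March 23, 2007 — the later of the February 28, 2006 act and the March 23, 2007 discovery.
The untolled deadline — 3 years after March 23, 2007 — is March 23, 2010.
The written tolling agreement from October 13, 2008 to April 13, 2009 tolled the period for 182 days, extending the deadline to September 21, 2010.
Because the automatic bankruptcy stay ran from March 18, 2010 to April 30, 2011, the deadline is extended by 408 days to November 3, 2011.
The other events in the timeline have no effect on the limitation period under the stated rules.

November 3, 2011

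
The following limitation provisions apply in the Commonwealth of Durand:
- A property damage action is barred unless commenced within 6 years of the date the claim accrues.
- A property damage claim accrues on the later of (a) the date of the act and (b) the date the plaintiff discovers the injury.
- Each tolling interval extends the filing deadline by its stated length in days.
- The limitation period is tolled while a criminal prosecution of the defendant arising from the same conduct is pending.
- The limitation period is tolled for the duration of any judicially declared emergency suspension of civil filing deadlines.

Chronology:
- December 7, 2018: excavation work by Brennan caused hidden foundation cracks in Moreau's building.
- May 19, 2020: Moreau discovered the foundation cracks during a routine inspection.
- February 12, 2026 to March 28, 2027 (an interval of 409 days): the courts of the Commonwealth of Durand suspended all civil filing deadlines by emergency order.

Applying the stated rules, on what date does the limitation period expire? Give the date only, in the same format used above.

July 2, 2027

Taking the later of the act (December 7, 2018) and discovery (May 19, 2020), the claim accrued on May 19, 2020.
The untolled deadline — 6 years after May 19, 2020 — is May 19, 2026.
The emergency suspension of filing deadlines from February 12, 2026 to March 28, 2027 tolled the period for 409 days, extending the deadline to July 2, 2027.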